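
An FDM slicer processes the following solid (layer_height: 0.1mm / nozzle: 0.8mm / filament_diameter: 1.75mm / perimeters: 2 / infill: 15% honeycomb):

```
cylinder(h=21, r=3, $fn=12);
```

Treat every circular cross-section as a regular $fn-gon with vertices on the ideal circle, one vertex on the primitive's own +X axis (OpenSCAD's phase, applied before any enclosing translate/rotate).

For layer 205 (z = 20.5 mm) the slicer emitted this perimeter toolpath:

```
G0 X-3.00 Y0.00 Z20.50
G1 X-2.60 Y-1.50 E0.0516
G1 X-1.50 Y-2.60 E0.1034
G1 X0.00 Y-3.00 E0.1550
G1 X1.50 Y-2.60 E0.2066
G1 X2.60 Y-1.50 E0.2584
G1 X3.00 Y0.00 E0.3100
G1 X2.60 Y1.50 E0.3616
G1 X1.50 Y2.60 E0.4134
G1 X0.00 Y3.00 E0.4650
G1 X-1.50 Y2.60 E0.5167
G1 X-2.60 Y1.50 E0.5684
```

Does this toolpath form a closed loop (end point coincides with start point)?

Start point (G0): (-3.00, 0.00). End point (last G1): the path does not return to the start — open.

no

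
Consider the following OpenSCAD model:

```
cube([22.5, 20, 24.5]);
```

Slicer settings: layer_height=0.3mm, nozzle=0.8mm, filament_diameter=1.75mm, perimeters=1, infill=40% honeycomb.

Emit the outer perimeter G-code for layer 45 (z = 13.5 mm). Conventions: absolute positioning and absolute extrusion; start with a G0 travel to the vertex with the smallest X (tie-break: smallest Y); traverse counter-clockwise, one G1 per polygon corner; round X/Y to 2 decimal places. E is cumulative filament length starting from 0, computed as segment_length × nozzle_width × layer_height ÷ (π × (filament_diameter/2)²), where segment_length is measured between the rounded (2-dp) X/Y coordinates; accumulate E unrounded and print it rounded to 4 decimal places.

At z = 13.5 mm: the cube (footprint 22.5×20) is included at this height. The outline is a single polygon with 4 vertices. Extrusion per mm of travel: 0.8 × 0.3 / (π × 0.875²) = 0.099780. Accumulating E over each segment gives final E = 8.4813.

G0 X0.00 Y0.00 Z13.50
G1 X22.50 Y0.00 E2.2451
G1 X22.50 Y20.00 E4.2407
G1 X0.00 Y20.00 E6.4857
G1 X0.00 Y0.00 E8.4813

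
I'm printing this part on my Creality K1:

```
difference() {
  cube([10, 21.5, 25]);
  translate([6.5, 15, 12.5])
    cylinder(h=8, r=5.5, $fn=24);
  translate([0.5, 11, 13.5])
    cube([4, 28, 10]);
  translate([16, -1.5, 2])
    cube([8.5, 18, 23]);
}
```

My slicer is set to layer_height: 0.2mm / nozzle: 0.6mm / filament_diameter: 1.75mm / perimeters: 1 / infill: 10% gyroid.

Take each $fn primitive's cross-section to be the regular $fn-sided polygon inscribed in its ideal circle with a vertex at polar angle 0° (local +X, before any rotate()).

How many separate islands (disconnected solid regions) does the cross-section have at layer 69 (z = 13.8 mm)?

At z = 13.8 mm: the cube (footprint 10×21.5) is included at this height; the r=5.5 cylinder at (6.5, 15) contributes a regular 24-gon of circumradius 5.5; the cube at (0.5, 11) is present — its section is the full 4×28 rectangle; the cube at (16, -1.5) (footprint 8.5×18) is included at this height; After the difference (first − rest): starting from the 10×21.5 cube, the r=5.5 cylinder at (6.5, 15) partially overlaps it — only the 82.45 mm² overlap (of its 93.95 mm²) is removed, clipping the outline; the 4×28 cube at (0.5, 11) partially overlaps it — only the 17.47 mm² overlap (of its 112.00 mm²) is removed, clipping the outline; the 8.5×18 cube at (16, -1.5) misses the remaining region (no effect) — 2 connected regions. Overall, the cross-section has 2 separate islands. Island count = 2.

2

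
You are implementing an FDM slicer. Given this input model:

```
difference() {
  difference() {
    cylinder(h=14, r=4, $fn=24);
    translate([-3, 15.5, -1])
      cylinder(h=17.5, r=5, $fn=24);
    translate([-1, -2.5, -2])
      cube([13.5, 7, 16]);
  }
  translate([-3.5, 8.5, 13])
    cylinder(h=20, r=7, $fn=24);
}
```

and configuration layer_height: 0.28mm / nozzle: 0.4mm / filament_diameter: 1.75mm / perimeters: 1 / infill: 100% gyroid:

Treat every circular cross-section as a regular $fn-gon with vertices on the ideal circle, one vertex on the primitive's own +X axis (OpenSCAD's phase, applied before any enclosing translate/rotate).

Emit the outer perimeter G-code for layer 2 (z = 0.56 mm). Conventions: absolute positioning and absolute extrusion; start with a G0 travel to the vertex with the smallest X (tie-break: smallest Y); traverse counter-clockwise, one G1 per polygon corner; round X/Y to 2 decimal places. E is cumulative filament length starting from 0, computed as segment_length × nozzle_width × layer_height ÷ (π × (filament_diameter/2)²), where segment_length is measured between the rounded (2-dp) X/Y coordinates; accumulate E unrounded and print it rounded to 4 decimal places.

At z = 0.56 mm: the cylinder: section is a regular 24-gon, circumradius r=4; the r=5 cylinder at (-3, 15.5) contributes a regular 24-gon of circumradius 5; the 13.5×7 cube at (-1, -2.5) contributes its full rectangle; Taking the first minus the rest: starting from the r=4 cylinder, the r=5 cylinder at (-3, 15.5) misses the remaining region (no effect); the 13.5×7 cube at (-1, -2.5) partially overlaps it — only the 28.10 mm² overlap (of its 94.50 mm²) is removed, clipping the outline — 1 connected region; the cylinder at (-3.5, 8.5) is not intersected at this z (z outside [13, 33]); After the difference (first − rest): none of the subtracted shapes is present at this height, so the result so far is unchanged — 1 connected region. The outline is a single polygon with 18 vertices. Extrusion per mm of travel: 0.4 × 0.28 / (π × 0.875²) = 0.046564. Accumulating E over each segment gives final E = 1.1880.

G0 X-4.00 Y0.00 Z0.56
G1 X-3.86 Y-1.04 E0.0489
G1 X-3.46 Y-2.00 E0.0973
G1 X-2.83 Y-2.83 E0.1458
G1 X-2.00 Y-3.46 E0.1943
G1 X-1.04 Y-3.86 E0.2428
G1 X0.00 Y-4.00 E0.2916
G1 X1.04 Y-3.86 E0.3405
G1 X2.00 Y-3.46 E0.3889
G1 X2.83 Y-2.83 E0.4374
G1 X3.08 Y-2.50 E0.4567
G1 X-1.00 Y-2.50 E0.6467
G1 X-1.00 Y3.87 E0.9433
G1 X-1.04 Y3.86 E0.9452
G1 X-2.00 Y3.46 E0.9937
G1 X-2.83 Y2.83 E1.0422
G1 X-3.46 Y2.00 E1.0907
G1 X-3.86 Y1.04 E1.1391
G1 X-4.00 Y0.00 E1.1880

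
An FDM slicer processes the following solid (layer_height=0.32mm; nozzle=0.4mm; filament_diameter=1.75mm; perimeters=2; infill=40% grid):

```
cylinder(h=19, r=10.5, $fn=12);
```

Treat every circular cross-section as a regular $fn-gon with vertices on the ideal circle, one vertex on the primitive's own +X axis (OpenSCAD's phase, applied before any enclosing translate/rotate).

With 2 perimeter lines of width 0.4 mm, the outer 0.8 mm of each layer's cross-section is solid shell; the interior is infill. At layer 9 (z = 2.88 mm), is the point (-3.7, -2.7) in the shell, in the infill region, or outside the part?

At z = 2.88 mm: the r=10.5 cylinder gives a regular 12-gon of circumradius 10.5 (constant along its height). Overall, the cross-section is a single solid region. The nearest boundary edge runs (-9.09, -5.25)→(-5.25, -9.09); distance from the point to it = 5.62 mm. The point is inside the cross-section and 5.62 mm from the nearest boundary — more than the 0.8 mm shell width (2 × 0.4), so it's in the infill interior.

infill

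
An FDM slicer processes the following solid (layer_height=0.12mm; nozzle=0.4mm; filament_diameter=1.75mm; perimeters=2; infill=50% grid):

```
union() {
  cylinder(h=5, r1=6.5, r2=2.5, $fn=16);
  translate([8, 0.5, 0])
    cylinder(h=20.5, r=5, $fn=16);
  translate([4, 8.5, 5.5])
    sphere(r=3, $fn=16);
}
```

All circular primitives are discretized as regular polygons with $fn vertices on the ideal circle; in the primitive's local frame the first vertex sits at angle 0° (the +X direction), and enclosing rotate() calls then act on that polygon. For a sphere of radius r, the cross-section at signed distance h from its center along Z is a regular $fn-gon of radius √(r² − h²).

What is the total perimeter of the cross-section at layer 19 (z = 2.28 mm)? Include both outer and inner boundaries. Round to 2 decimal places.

49.47 mm

At z = 2.28 mm: the cone: at t=0.456 of its height the radius interpolates to r₁+(r₂−r₁)t = 4.676, giving a regular 16-gon of that circumradius (perimeter = 2·16·4.676·sin(180°/16) = 29.19 mm); the r=5 cylinder at (8, 0.5) gives a regular 16-gon of circumradius 5 (constant along its height) (perimeter = 2·16·5.000·sin(180°/16) = 31.21 mm); the sphere at (4, 8.5) is absent (|z−center|=3.220 > r=3); Combining (union): the regions partially overlap (shared area 5.42 mm²), so the edge portions inside another operand are dropped and the merged outline is re-measured after clipping — boundary = 49.47 mm. Overall, the cross-section is a single solid region. Total boundary length (outer) = 49.47 mm.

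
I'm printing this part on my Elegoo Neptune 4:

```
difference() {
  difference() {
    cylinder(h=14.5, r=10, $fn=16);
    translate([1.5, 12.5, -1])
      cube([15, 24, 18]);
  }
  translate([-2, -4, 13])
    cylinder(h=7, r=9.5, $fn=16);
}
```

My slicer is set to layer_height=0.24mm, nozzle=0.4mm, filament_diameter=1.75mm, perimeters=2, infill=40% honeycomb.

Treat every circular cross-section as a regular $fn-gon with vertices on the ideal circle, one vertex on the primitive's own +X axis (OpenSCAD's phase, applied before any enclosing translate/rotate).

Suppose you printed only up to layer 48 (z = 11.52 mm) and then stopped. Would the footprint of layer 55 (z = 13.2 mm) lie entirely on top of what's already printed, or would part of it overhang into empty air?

Compare the two slices. At z = 11.52: the cylinder: section is a regular 16-gon, circumradius r=10 (area = (16/2)·10.000²·sin(360°/16) = 306.15 mm²); the cube at (1.5, 12.5) (footprint 15×24) is included at this height (area 360.00 mm²); After the difference (first − rest): starting from the r=10 cylinder (306.15 mm²), the 15×24 cube at (1.5, 12.5) misses the remaining region (no effect) — area = 306.15 mm²; the cylinder at (-2, -4) does not reach this height (z outside [13, 20]); After the difference (first − rest): none of the subtracted shapes is present at this height, so that combined region is unchanged — area = 306.15 mm². At z = 13.2: the r=10 cylinder contributes a regular 16-gon of circumradius 10 (area = (16/2)·10.000²·sin(360°/16) = 306.15 mm²); the cube at (1.5, 12.5) is present — its section is the full 15×24 rectangle (area 360.00 mm²); After the difference (first − rest): starting from the r=10 cylinder (306.15 mm²), the 15×24 cube at (1.5, 12.5) misses the remaining region (no effect) — area = 306.15 mm²; the r=9.5 cylinder at (-2, -4) contributes a regular 16-gon of circumradius 9.5 (area = (16/2)·9.500²·sin(360°/16) = 276.30 mm²); Subtracting the remaining from the first: starting from that combined region (306.15 mm²), the r=9.5 cylinder at (-2, -4) partially overlaps it — only the 205.36 mm² overlap (of its 276.30 mm²) is removed, clipping the outline — area = 100.79 mm². Checking containment: the cross-section at z = 13.2 is a subset of the cross-section at z = 11.52.

entirely on top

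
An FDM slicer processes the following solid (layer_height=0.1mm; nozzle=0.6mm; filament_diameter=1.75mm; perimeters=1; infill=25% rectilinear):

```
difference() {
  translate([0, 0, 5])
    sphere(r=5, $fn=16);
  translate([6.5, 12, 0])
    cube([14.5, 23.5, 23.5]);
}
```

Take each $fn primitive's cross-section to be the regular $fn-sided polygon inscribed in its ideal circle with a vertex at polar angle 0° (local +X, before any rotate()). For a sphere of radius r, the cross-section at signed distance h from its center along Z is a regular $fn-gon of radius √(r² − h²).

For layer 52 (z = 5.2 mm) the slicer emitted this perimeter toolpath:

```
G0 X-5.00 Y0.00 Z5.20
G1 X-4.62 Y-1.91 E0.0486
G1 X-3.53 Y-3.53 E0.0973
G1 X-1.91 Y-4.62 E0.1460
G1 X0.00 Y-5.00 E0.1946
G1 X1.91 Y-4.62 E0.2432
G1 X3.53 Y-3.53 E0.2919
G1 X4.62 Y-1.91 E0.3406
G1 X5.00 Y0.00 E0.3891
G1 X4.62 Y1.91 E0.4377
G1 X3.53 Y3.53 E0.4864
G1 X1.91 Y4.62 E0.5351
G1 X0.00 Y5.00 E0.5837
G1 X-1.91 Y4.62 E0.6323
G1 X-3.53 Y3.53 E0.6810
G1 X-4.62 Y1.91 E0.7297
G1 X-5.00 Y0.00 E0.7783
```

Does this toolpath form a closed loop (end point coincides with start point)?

Start point (G0): (-5.00, 0.00). End point (last G1): the path returns to the start — closed.

yes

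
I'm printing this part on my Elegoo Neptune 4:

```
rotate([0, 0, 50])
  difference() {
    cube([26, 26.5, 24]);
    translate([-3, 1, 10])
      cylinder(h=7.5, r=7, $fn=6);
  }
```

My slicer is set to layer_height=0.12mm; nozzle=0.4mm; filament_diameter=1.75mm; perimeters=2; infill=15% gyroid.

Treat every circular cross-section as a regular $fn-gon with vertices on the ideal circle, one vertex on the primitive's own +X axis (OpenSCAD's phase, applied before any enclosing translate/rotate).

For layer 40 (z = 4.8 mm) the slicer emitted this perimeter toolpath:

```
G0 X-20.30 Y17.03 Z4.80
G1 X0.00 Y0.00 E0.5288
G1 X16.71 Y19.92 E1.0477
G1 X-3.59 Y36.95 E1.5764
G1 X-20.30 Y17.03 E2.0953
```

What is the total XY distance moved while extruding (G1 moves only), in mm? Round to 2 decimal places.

Sum the Euclidean lengths of each G1 segment: total = 105.00 mm.

105.00 mm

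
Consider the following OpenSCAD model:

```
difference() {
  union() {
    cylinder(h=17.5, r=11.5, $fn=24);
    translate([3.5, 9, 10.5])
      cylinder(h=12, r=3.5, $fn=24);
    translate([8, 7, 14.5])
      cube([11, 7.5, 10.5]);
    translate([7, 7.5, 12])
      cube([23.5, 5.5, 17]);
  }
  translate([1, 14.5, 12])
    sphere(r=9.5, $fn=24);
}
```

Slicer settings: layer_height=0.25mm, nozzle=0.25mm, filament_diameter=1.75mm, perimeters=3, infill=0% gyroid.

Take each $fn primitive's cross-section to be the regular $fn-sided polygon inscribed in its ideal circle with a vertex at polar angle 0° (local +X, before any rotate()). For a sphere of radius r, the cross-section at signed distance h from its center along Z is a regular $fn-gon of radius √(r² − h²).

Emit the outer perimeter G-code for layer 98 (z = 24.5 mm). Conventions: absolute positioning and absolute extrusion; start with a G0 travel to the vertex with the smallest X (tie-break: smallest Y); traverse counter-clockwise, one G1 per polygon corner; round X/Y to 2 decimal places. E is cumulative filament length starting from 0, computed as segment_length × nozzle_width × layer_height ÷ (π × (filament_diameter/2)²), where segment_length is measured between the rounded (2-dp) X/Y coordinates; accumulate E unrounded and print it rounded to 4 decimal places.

At z = 24.5 mm: the cylinder is not intersected at this z (z outside [0, 17.5]); the cylinder at (3.5, 9) does not reach this height (z outside [10.5, 22.5]); the cube at (8, 7) (footprint 11×7.5) is included at this height; the cube at (7, 7.5) (footprint 23.5×5.5) is included at this height; Taking the union: the regions partially overlap (shared area 60.50 mm²), so overlapping operands fuse into one piece — 1 connected region; the sphere at (1, 14.5) does not reach this height (|z−center|=12.500 > r=9.5); Taking the first minus the rest: none of the subtracted shapes is present at this height, so that combined region is unchanged — 1 connected region. The outline is a single polygon with 12 vertices. Extrusion per mm of travel: 0.25 × 0.25 / (π × 0.875²) = 0.025984. Accumulating E over each segment gives final E = 1.6110.

G0 X7.00 Y7.50 Z24.50
G1 X8.00 Y7.50 E0.0260
G1 X8.00 Y7.00 E0.0390
G1 X19.00 Y7.00 E0.3248
G1 X19.00 Y7.50 E0.3378
G1 X30.50 Y7.50 E0.6366
G1 X30.50 Y13.00 E0.7795
G1 X19.00 Y13.00 E1.0784
G1 X19.00 Y14.50 E1.1173
G1 X8.00 Y14.50 E1.4032
G1 X8.00 Y13.00 E1.4421
G1 X7.00 Y13.00 E1.4681
G1 X7.00 Y7.50 E1.6110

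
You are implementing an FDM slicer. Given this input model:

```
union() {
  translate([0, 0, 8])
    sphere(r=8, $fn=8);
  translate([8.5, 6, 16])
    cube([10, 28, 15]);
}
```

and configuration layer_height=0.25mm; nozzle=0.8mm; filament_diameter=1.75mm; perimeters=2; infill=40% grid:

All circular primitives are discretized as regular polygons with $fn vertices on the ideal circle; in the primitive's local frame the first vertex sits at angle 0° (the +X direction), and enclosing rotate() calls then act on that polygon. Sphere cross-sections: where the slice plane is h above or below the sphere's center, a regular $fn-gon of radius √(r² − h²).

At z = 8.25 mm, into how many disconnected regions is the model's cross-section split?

At z = 8.25 mm: the sphere: section is a regular 8-gon, circumradius = √(r²−h²) = √(8²−0.25²) = 7.996; the cube at (8.5, 6) does not reach this height (z outside [16, 31]); Combining (union): only the r=8 sphere is present, so the union is just that shape — 1 connected region. The result has 1 disconnected region.

1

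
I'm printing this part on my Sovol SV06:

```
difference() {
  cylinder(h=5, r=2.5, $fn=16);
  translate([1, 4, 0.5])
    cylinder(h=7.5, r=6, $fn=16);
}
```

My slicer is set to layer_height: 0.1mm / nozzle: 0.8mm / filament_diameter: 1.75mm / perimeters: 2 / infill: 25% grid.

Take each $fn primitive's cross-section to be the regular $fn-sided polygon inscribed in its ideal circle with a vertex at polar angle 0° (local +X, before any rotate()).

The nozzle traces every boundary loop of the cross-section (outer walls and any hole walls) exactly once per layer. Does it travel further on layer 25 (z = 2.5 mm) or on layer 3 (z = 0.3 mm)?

layer 3 (z = 0.3 mm)

Layer 25 (z = 2.5): the cylinder: section is a regular 16-gon, circumradius r=2.5 (perimeter = 2·16·2.500·sin(180°/16) = 15.61 mm); the r=6 cylinder at (1, 4) contributes a regular 16-gon of circumradius 6 (perimeter = 2·16·6.000·sin(180°/16) = 37.46 mm); After the difference (first − rest): starting from the r=2.5 cylinder, the r=6 cylinder at (1, 4) partially overlaps it — only the 17.25 mm² overlap (of its 110.21 mm²) is removed, clipping the outline — boundary = 8.98 mm. So its perimeter = 8.98 mm. Layer 3 (z = 0.3): the r=2.5 cylinder contributes a regular 16-gon of circumradius 2.5 (perimeter = 2·16·2.500·sin(180°/16) = 15.61 mm); the cylinder at (1, 4) does not reach this height (z outside [0.5, 8]); After the difference (first − rest): none of the subtracted shapes is present at this height, so the r=2.5 cylinder is unchanged — boundary = 15.61 mm. So its perimeter = 15.61 mm. Layer 3 is larger (15.61 vs 8.98 mm).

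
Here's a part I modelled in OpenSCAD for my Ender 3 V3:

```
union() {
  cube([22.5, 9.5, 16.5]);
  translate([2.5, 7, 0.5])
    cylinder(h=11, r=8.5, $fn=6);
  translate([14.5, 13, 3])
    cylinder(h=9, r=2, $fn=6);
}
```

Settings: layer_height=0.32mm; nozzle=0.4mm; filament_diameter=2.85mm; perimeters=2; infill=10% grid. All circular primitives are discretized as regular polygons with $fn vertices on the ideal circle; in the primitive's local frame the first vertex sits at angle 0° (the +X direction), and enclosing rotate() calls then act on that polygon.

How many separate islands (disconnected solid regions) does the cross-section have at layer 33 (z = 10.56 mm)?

2

At z = 10.56 mm: the 22.5×9.5 cube contributes its full rectangle; the r=8.5 cylinder at (2.5, 7) gives a regular 6-gon of circumradius 8.5 (constant along its height); the r=2 cylinder at (14.5, 13) gives a regular 6-gon of circumradius 2 (constant along its height); Merging all regions: the regions partially overlap (shared area 88.55 mm²), so overlapping operands fuse into one piece — 2 connected regions. Overall, the cross-section has 2 separate islands. Island count = 2.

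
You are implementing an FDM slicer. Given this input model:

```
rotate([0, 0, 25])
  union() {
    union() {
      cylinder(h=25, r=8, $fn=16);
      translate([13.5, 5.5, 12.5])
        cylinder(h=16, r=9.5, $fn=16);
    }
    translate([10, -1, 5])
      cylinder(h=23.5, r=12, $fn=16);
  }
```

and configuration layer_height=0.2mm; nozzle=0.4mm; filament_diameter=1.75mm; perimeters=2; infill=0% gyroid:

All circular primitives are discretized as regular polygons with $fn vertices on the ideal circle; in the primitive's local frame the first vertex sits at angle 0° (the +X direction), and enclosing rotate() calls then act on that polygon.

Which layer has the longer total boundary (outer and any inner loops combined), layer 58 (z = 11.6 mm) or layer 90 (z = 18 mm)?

Layer 58 (z = 11.6): the r=8 cylinder contributes a regular 16-gon of circumradius 8 (perimeter = 2·16·8.000·sin(180°/16) = 49.94 mm); the cylinder at (13.5, 5.5) is absent (z outside [12.5, 28.5]); Merging all regions: only the r=8 cylinder is present, so the union is just that shape — boundary = 49.94 mm; the cylinder at (10, -1): section is a regular 16-gon, circumradius r=12 (perimeter = 2·16·12.000·sin(180°/16) = 74.91 mm); Taking the union: the regions partially overlap (shared area 111.43 mm²), so the edge portions inside another operand are dropped and the merged outline is re-measured after clipping — boundary = 85.02 mm; (whole slice rotated 25° about Z — lengths, areas and connectivity unchanged). So its perimeter = 85.02 mm. Layer 90 (z = 18): the r=8 cylinder contributes a regular 16-gon of circumradius 8 (perimeter = 2·16·8.000·sin(180°/16) = 49.94 mm); the r=9.5 cylinder at (13.5, 5.5) contributes a regular 16-gon of circumradius 9.5 (perimeter = 2·16·9.500·sin(180°/16) = 59.31 mm); Merging all regions: the regions partially overlap (shared area 16.93 mm²), so the edge portions inside another operand are dropped and the merged outline is re-measured after clipping — boundary = 89.87 mm; the r=12 cylinder at (10, -1) gives a regular 16-gon of circumradius 12 (constant along its height) (perimeter = 2·16·12.000·sin(180°/16) = 74.91 mm); Merging all regions: the regions partially overlap (shared area 290.26 mm²), so the edge portions inside another operand are dropped and the merged outline is re-measured after clipping — boundary = 93.19 mm; (rotated 25° about Z; rotation is an isometry so areas/perimeters/island counts are preserved). So its perimeter = 93.19 mm. Layer 90 is larger (93.19 vs 85.02 mm).

layer 90 (z = 18 mm)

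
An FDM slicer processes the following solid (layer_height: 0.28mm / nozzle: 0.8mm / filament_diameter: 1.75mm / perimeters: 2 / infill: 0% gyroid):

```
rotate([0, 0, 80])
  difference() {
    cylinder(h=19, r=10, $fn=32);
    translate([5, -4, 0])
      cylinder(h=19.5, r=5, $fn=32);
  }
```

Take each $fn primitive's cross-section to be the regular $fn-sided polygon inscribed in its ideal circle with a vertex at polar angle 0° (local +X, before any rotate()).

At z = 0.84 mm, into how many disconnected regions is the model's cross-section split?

1

At z = 0.84 mm: the r=10 cylinder gives a regular 32-gon of circumradius 10 (constant along its height); the r=5 cylinder at (5, -4) gives a regular 32-gon of circumradius 5 (constant along its height); Subtracting the remaining from the first: starting from the r=10 cylinder, the r=5 cylinder at (5, -4) partially overlaps it — only the 69.26 mm² overlap (of its 78.04 mm²) is removed, clipping the outline — 1 connected region; (whole slice rotated 80° about Z — lengths, areas and connectivity unchanged). The result has 1 disconnected region.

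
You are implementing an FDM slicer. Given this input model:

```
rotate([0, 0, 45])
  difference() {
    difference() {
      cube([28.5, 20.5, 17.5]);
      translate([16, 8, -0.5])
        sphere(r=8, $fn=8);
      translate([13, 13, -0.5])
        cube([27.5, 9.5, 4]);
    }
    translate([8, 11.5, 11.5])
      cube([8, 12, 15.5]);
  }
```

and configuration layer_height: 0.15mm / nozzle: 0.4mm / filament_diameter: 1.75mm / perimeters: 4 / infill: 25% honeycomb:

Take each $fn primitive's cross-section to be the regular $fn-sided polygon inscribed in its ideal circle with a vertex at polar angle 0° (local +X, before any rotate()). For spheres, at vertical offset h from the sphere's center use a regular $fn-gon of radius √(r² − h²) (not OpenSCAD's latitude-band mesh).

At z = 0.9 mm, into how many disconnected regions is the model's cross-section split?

1

At z = 0.9 mm: the cube (footprint 28.5×20.5) is included at this height; the r=8 sphere at (16, 8) contributes a regular 8-gon of circumradius √(8²−1.4²) = 7.877; the cube at (13, 13) is present — its section is the full 27.5×9.5 rectangle; Subtracting the remaining from the first: starting from the 28.5×20.5 cube, the r=8 sphere at (16, 8) lies wholly inside it (removes its full 175.48 mm² and its 48.23 mm outline becomes a hole wall); the 27.5×9.5 cube at (13, 13) partially overlaps it — only the 99.82 mm² overlap (of its 261.25 mm²) is removed, clipping the outline — 1 connected region; the cube at (8, 11.5) is absent (z outside [11.5, 27]); Subtracting the remaining from the first: none of the subtracted shapes is present at this height, so that combined region is unchanged — 1 connected region; (rotated 45° about Z; rotation is an isometry so areas/perimeters/island counts are preserved). The result has 1 disconnected region.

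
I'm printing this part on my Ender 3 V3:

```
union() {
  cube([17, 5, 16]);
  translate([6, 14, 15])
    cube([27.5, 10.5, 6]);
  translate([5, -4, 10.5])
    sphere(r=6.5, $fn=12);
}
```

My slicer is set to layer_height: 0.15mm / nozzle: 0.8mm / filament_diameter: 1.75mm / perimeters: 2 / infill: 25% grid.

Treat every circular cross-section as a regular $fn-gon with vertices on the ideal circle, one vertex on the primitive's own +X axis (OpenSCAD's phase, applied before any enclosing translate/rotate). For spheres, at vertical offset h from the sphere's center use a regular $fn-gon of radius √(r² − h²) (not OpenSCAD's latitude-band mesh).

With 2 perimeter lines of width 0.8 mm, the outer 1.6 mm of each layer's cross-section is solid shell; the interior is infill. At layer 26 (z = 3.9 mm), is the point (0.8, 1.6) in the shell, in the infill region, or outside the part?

shell

At z = 3.9 mm: the cube is present — its section is the full 17×5 rectangle; the cube at (6, 14) is absent (z outside [15, 21]); the sphere at (5, -4) does not reach this height (|z−center|=6.600 > r=6.5); Taking the union: only the 17×5 cube is present, so the union is just that shape — 1 connected region. Overall, the cross-section is a single solid region. The nearest boundary edge runs (0.00, 5.00)→(0.00, 0.00); distance from the point to it = 0.80 mm. The point is inside the cross-section, 0.80 mm from the nearest boundary — within the 1.6 mm shell band (2 × 0.8).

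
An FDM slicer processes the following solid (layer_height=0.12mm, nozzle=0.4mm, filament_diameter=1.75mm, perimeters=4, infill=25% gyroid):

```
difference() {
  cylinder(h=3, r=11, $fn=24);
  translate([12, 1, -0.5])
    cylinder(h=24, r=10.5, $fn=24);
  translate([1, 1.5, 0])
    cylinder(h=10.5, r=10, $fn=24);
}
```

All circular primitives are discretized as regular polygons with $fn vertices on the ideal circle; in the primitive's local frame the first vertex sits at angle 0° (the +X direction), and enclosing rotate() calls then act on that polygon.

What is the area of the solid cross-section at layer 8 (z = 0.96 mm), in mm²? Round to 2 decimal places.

67.86 mm²

At z = 0.96 mm: the cylinder: section is a regular 24-gon, circumradius r=11 (area = (24/2)·11.000²·sin(360°/24) = 375.81 mm²); the r=10.5 cylinder at (12, 1) contributes a regular 24-gon of circumradius 10.5 (area = (24/2)·10.500²·sin(360°/24) = 342.42 mm²); the cylinder at (1, 1.5): section is a regular 24-gon, circumradius r=10 (area = (24/2)·10.000²·sin(360°/24) = 310.58 mm²); After the difference (first − rest): starting from the r=11 cylinder (375.81 mm²), the r=10.5 cylinder at (12, 1) partially overlaps it — only the 115.80 mm² overlap (of its 342.42 mm²) is removed, clipping the outline; the r=10 cylinder at (1, 1.5) partially overlaps it — only the 192.14 mm² overlap (of its 310.58 mm²) is removed, clipping the outline — area = 67.86 mm². Overall, the cross-section is a single solid region. Net area = 67.86 mm².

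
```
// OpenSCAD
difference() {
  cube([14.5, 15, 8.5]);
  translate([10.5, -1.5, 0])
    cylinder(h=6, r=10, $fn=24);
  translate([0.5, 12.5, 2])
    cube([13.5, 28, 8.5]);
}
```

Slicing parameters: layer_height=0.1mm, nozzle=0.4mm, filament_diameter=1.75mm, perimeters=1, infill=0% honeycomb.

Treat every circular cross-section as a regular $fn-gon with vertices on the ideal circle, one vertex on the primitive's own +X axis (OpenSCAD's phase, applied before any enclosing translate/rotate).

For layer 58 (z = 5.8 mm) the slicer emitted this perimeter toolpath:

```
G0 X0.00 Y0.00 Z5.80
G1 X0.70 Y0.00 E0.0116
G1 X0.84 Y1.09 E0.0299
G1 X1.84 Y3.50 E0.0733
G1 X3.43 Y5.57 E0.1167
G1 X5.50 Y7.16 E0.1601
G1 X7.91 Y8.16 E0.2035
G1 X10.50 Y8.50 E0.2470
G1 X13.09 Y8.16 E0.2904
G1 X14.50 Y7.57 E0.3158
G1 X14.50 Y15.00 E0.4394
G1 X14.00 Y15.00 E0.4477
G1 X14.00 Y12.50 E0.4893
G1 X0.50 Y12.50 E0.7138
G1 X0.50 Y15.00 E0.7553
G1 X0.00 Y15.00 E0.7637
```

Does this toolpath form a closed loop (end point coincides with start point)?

Start point (G0): (0.00, 0.00). End point (last G1): the path does not return to the start — open.

no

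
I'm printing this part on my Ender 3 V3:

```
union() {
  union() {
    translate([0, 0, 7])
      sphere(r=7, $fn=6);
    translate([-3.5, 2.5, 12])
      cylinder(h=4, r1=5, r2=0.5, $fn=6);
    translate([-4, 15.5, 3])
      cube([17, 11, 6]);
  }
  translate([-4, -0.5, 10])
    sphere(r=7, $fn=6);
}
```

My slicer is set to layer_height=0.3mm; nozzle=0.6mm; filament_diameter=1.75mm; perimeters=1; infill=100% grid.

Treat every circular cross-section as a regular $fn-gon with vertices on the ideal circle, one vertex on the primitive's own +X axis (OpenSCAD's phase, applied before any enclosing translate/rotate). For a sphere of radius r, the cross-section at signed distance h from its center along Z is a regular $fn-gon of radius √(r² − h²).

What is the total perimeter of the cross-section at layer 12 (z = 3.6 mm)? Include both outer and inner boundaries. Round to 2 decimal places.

At z = 3.6 mm: the r=7 sphere slices to a regular 6-gon of circumradius 6.119 (√(r²−h²) with h=3.4 from center) (perimeter = 2·6·6.119·sin(180°/6) = 36.71 mm); the cone at (-3.5, 2.5) is absent (z outside [12, 16]); the cube at (-4, 15.5) is present — its section is the full 17×11 rectangle (perimeter 56.00 mm); Taking the union: the 2 present regions are separate (no shared area or edge), so areas and boundary lengths simply add and each stays a separate island — boundary = 92.71 mm; the r=7 sphere at (-4, -0.5) slices to a regular 6-gon of circumradius 2.835 (√(r²−h²) with h=6.4 from center) (perimeter = 2·6·2.835·sin(180°/6) = 17.01 mm); Combining (union): the regions partially overlap (shared area 17.22 mm²), so the edge portions inside another operand are dropped and the merged outline is re-measured after clipping — boundary = 94.15 mm. Overall, the cross-section has 2 separate islands. Total boundary length (outer) = 94.15 mm.

94.15 mm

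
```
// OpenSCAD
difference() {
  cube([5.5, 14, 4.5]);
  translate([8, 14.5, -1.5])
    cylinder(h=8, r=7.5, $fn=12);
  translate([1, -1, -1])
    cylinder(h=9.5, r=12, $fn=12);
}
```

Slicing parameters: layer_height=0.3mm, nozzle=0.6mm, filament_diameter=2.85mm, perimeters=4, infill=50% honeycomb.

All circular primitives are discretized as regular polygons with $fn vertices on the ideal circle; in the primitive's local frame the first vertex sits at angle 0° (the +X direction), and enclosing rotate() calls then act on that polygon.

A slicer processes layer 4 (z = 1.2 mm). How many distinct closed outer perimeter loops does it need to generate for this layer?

1

At z = 1.2 mm: the cube (footprint 5.5×14) is included at this height; the cylinder at (8, 14.5): section is a regular 12-gon, circumradius r=7.5; the cylinder at (1, -1): section is a regular 12-gon, circumradius r=12; Taking the first minus the rest: starting from the 5.5×14 cube, the r=7.5 cylinder at (8, 14.5) partially overlaps it — only the 21.81 mm² overlap (of its 168.75 mm²) is removed, clipping the outline; the r=12 cylinder at (1, -1) partially overlaps it — only the 51.92 mm² overlap (of its 432.00 mm²) is removed, clipping the outline — 1 connected region. The result has 1 disconnected region.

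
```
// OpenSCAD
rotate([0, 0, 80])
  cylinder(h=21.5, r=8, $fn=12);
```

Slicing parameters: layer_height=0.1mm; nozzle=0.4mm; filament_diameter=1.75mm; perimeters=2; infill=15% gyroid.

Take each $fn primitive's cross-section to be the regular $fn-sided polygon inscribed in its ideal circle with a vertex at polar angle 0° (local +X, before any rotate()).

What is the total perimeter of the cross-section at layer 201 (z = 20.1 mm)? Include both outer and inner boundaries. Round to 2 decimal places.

49.69 mm

At z = 20.1 mm: the r=8 cylinder contributes a regular 12-gon of circumradius 8 (perimeter = 2·12·8.000·sin(180°/12) = 49.69 mm); (whole slice rotated 80° about Z — lengths, areas and connectivity unchanged). Overall, the cross-section is a single solid region. Total boundary length (outer) = 49.69 mm.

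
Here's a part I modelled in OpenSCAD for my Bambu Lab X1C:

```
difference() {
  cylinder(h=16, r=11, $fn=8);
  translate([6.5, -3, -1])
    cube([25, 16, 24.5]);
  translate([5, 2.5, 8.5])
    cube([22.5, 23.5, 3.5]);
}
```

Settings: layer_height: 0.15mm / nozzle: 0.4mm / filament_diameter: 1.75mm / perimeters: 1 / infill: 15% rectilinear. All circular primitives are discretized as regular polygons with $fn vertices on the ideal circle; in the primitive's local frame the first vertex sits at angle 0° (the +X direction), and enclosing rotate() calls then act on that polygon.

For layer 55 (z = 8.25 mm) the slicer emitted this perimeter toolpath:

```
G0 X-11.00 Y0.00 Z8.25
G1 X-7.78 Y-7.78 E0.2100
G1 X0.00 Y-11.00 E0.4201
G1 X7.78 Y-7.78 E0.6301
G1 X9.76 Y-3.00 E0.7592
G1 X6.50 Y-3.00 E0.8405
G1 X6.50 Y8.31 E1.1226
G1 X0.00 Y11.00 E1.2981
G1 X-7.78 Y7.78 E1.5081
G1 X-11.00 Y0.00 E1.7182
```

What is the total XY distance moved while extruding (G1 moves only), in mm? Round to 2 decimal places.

68.88 mm

Sum the Euclidean lengths of each G1 segment: total = 68.88 mm.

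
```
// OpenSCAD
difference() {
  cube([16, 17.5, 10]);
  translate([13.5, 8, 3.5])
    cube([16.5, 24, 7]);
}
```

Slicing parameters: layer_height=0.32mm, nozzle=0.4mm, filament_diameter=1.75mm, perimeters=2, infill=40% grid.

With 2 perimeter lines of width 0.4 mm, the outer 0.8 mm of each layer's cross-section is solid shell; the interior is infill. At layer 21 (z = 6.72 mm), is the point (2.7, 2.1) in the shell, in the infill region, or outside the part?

infill

At z = 6.72 mm: the cube is present — its section is the full 16×17.5 rectangle; the cube at (13.5, 8) is present — its section is the full 16.5×24 rectangle; Subtracting the remaining from the first: starting from the 16×17.5 cube, the 16.5×24 cube at (13.5, 8) partially overlaps it — only the 23.75 mm² overlap (of its 396.00 mm²) is removed, clipping the outline — 1 connected region. Overall, the cross-section is a single solid region. The nearest boundary edge runs (16.00, 0.00)→(0.00, 0.00); distance from the point to it = 2.10 mm. The point is inside the cross-section and 2.10 mm from the nearest boundary — more than the 0.8 mm shell width (2 × 0.4), so it's in the infill interior.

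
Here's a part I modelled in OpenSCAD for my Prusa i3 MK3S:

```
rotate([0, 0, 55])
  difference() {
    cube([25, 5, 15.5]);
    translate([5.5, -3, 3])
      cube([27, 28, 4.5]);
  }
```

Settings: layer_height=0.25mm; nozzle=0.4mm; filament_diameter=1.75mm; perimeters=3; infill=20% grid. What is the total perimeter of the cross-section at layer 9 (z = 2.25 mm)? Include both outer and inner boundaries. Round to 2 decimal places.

60.00 mm

At z = 2.25 mm: the cube (footprint 25×5) is included at this height (perimeter 60.00 mm); the cube at (5.5, -3) does not reach this height (z outside [3, 7.5]); Subtracting the remaining from the first: none of the subtracted shapes is present at this height, so the 25×5 cube is unchanged — boundary = 60.00 mm; (rotated 55° about Z; rotation is an isometry so areas/perimeters/island counts are preserved). Overall, the cross-section is a single solid region. Total boundary length (outer) = 60.00 mm.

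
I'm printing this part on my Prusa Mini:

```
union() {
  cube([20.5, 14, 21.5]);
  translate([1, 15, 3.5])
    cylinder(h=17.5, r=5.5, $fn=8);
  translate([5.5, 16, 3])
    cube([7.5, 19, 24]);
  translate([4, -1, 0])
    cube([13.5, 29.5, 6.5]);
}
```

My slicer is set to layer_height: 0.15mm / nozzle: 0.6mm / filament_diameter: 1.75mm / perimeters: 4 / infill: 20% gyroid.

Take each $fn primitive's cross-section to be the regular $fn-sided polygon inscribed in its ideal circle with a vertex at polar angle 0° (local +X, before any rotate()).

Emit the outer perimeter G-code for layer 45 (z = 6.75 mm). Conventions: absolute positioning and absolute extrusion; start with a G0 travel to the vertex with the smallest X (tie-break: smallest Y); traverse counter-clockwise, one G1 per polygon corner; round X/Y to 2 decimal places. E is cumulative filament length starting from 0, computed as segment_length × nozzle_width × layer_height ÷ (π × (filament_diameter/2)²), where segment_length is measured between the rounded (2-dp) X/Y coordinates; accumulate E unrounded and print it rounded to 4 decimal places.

G0 X-4.50 Y15.00 Z6.75
G1 X-2.89 Y11.11 E0.1575
G1 X0.00 Y9.91 E0.2746
G1 X0.00 Y0.00 E0.6454
G1 X20.50 Y0.00 E1.4125
G1 X20.50 Y14.00 E1.9363
G1 X6.09 Y14.00 E2.4755
G1 X6.50 Y15.00 E2.5160
G1 X6.09 Y16.00 E2.5564
G1 X13.00 Y16.00 E2.8150
G1 X13.00 Y35.00 E3.5259
G1 X5.50 Y35.00 E3.8065
G1 X5.50 Y17.41 E4.4647
G1 X4.89 Y18.89 E4.5246
G1 X1.00 Y20.50 E4.6821
G1 X-2.89 Y18.89 E4.8397
G1 X-4.50 Y15.00 E4.9972

At z = 6.75 mm: the 20.5×14 cube contributes its full rectangle; the cylinder at (1, 15): section is a regular 8-gon, circumradius r=5.5; the 7.5×19 cube at (5.5, 16) contributes its full rectangle; the cube at (4, -1) does not reach this height (z outside [0, 6.5]); Taking the union: the regions partially overlap (shared area 20.80 mm²), so overlapping operands fuse into one piece — 1 connected region. The outline is a single polygon with 16 vertices. Extrusion per mm of travel: 0.6 × 0.15 / (π × 0.875²) = 0.037418. Accumulating E over each segment gives final E = 4.9972.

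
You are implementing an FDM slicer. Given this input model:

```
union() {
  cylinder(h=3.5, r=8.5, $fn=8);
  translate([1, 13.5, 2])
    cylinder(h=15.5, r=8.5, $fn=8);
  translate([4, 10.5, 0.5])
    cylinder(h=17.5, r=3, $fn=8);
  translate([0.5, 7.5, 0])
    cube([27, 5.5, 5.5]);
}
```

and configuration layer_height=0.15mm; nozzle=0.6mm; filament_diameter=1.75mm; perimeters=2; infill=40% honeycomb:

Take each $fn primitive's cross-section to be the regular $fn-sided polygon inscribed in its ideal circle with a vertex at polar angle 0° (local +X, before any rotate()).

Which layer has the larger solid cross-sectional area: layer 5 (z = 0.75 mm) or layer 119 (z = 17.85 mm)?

layer 5 (z = 0.75 mm)

Layer 5 (z = 0.75): the cylinder: section is a regular 8-gon, circumradius r=8.5 (area = (8/2)·8.500²·sin(360°/8) = 204.35 mm²); the cylinder at (1, 13.5) is absent (z outside [2, 17.5]); the cylinder at (4, 10.5): section is a regular 8-gon, circumradius r=3 (area = (8/2)·3.000²·sin(360°/8) = 25.46 mm²); the cube at (0.5, 7.5) (footprint 27×5.5) is included at this height (area 148.50 mm²); Merging all regions: the regions partially overlap — summed areas 378.31 mm² minus the doubly-counted overlap 25.61 mm² gives 352.70 mm² — area = 352.70 mm². So its area = 352.70 mm². Layer 119 (z = 17.85): the cylinder is not intersected at this z (z outside [0, 3.5]); the cylinder at (1, 13.5) does not reach this height (z outside [2, 17.5]); the r=3 cylinder at (4, 10.5) contributes a regular 8-gon of circumradius 3 (area = (8/2)·3.000²·sin(360°/8) = 25.46 mm²); the cube at (0.5, 7.5) is not intersected at this z (z outside [0, 5.5]); Combining (union): only the r=3 cylinder at (4, 10.5) is present, so the union is just that shape — area = 25.46 mm². So its area = 25.46 mm². Layer 5 is larger (352.70 vs 25.46 mm²).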